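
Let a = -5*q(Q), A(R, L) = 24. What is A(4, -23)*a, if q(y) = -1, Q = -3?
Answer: 120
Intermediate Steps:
a = 5 (a = -5*(-1) = 5)
A(4, -23)*a = 24*5 = 120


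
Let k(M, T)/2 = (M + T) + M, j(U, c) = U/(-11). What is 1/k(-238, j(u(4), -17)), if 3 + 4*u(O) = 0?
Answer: -22/20941 ≈ -0.0010506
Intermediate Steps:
u(O) = -¾ (u(O) = -¾ + (¼)*0 = -¾ + 0 = -¾)
j(U, c) = -U/11 (j(U, c) = U*(-1/11) = -U/11)
k(M, T) = 2*T + 4*M (k(M, T) = 2*((M + T) + M) = 2*(T + 2*M) = 2*T + 4*M)
1/k(-238, j(u(4), -17)) = 1/(2*(-1/11*(-¾)) + 4*(-238)) = 1/(2*(3/44) - 952) = 1/(3/22 - 952) = 1/(-20941/22) = -22/20941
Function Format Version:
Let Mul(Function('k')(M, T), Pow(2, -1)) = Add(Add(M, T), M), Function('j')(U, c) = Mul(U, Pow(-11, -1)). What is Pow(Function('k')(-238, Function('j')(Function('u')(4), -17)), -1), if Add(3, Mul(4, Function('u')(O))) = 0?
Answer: Rational(-22, 20941) ≈ -0.0010506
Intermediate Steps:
Function('u')(O) = Rational(-3, 4) (Function('u')(O) = Add(Rational(-3, 4), Mul(Rational(1, 4), 0)) = Add(Rational(-3, 4), 0) = Rational(-3, 4))
Function('j')(U, c) = Mul(Rational(-1, 11), U) (Function('j')(U, c) = Mul(U, Rational(-1, 11)) = Mul(Rational(-1, 11), U))
Function('k')(M, T) = Add(Mul(2, T), Mul(4, M)) (Function('k')(M, T) = Mul(2, Add(Add(M, T), M)) = Mul(2, Add(T, Mul(2, M))) = Add(Mul(2, T), Mul(4, M)))
Pow(Function('k')(-238, Function('j')(Function('u')(4), -17)), -1) = Pow(Add(Mul(2, Mul(Rational(-1, 11), Rational(-3, 4))), Mul(4, -238)), -1) = Pow(Add(Mul(2, Rational(3, 44)), -952), -1) = Pow(Add(Rational(3, 22), -952), -1) = Pow(Rational(-20941, 22), -1) = Rational(-22, 20941)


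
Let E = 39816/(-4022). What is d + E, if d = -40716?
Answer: -81899784/2011 ≈ -40726.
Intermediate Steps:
E = -19908/2011 (E = 39816*(-1/4022) = -19908/2011 ≈ -9.8996)
d + E = -40716 - 19908/2011 = -81899784/2011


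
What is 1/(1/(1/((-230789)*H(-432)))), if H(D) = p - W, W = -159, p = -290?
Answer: 1/30233359 ≈ 3.3076e-8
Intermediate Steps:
H(D) = -131 (H(D) = -290 - 1*(-159) = -290 + 159 = -131)
1/(1/(1/((-230789)*H(-432)))) = 1/(1/(1/(-230789*(-131)))) = 1/(1/(-1/230789*(-1/131))) = 1/(1/(1/30233359)) = 1/30233359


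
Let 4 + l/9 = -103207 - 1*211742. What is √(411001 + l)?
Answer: 2*I*√605894 ≈ 1556.8*I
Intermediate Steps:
l = -2834577 (l = -36 + 9*(-103207 - 1*211742) = -36 + 9*(-103207 - 211742) = -36 + 9*(-314949) = -36 - 2834541 = -2834577)
√(411001 + l) = √(411001 - 2834577) = √(-2423576) = 2*I*√605894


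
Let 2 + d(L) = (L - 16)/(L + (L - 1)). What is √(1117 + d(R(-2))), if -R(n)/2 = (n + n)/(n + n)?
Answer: √27965/5 ≈ 33.445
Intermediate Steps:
R(n) = -2 (R(n) = -2*(n + n)/(n + n) = -2*2*n/(2*n) = -2*2*n*1/(2*n) = -2*1 = -2)
d(L) = -2 + (-16 + L)/(-1 + 2*L) (d(L) = -2 + (L - 16)/(L + (L - 1)) = -2 + (-16 + L)/(L + (-1 + L)) = -2 + (-16 + L)/(-1 + 2*L))
√(1117 + d(R(-2))) = √(1117 + (-14 - 3*(-2))/(-1 + 2*(-2))) = √(1117 + (-14 + 6)/(-1 - 4)) = √(1117 - 8/(-5)) = √(1117 - ⅕*(-8)) = √(1117 + 8/5) = √(5593/5) = √27965/5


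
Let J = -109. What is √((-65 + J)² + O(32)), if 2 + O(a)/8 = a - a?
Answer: 2*√7565 ≈ 173.95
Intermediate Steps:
O(a) = -16 (O(a) = -16 + 8*(a - a) = -16 + 8*0 = -16 + 0 = -16)
√((-65 + J)² + O(32)) = √((-65 - 109)² - 16) = √((-174)² - 16) = √(30276 - 16) = √30260 = 2*√7565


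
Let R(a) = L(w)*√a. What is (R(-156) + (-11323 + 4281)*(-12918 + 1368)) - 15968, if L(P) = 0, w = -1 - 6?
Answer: 81319132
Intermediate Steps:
w = -7
R(a) = 0 (R(a) = 0*√a = 0)
(R(-156) + (-11323 + 4281)*(-12918 + 1368)) - 15968 = (0 + (-11323 + 4281)*(-12918 + 1368)) - 15968 = (0 - 7042*(-11550)) - 15968 = (0 + 81335100) - 15968 = 81335100 - 15968 = 81319132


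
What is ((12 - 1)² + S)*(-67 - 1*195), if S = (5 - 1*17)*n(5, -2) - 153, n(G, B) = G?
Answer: 24104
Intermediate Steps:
S = -213 (S = (5 - 1*17)*5 - 153 = (5 - 17)*5 - 153 = -12*5 - 153 = -60 - 153 = -213)
((12 - 1)² + S)*(-67 - 1*195) = ((12 - 1)² - 213)*(-67 - 1*195) = (11² - 213)*(-67 - 195) = (121 - 213)*(-262) = -92*(-262) = 24104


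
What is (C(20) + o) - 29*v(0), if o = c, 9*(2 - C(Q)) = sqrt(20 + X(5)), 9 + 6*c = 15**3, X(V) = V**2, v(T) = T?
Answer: 563 - sqrt(5)/3 ≈ 562.25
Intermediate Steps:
c = 561 (c = -3/2 + (1/6)*15**3 = -3/2 + (1/6)*3375 = -3/2 + 1125/2 = 561)
C(Q) = 2 - sqrt(5)/3 (C(Q) = 2 - sqrt(20 + 5**2)/9 = 2 - sqrt(20 + 25)/9 = 2 - sqrt(5)/3)
o = 561
(C(20) + o) - 29*v(0) = ((2 - sqrt(5)/3) + 561) - 29*0 = (563 - sqrt(5)/3) + 0 = 563 - sqrt(5)/3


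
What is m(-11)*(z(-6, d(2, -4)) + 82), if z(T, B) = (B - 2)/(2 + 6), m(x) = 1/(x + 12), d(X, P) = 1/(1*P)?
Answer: 2615/32 ≈ 81.719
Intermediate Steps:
d(X, P) = 1/P
m(x) = 1/(12 + x)
z(T, B) = -¼ + B/8 (z(T, B) = (-2 + B)/8 = (-2 + B)*(⅛) = -¼ + B/8)
m(-11)*(z(-6, d(2, -4)) + 82) = ((-¼ + (⅛)/(-4)) + 82)/(12 - 11) = ((-¼ + (⅛)*(-¼)) + 82)/1 = 1*((-¼ - 1/32) + 82) = 1*(-9/32 + 82) = 1*(2615/32) = 2615/32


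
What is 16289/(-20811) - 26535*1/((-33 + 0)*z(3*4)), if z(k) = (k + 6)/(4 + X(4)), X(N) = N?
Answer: 34984789/98109 ≈ 356.59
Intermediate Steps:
z(k) = ¾ + k/8 (z(k) = (k + 6)/(4 + 4) = (6 + k)/8 = (6 + k)*(⅛) = ¾ + k/8)
16289/(-20811) - 26535*1/((-33 + 0)*z(3*4)) = 16289/(-20811) - 26535*1/((-33 + 0)*(¾ + (3*4)/8)) = 16289*(-1/20811) - 26535*(-1/(33*(¾ + (⅛)*12))) = -2327/2973 - 26535*(-1/(33*(¾ + 3/2))) = -2327/2973 - 26535/((-33*9/4)) = -2327/2973 - 26535/(-297/4) = -2327/2973 - 26535*(-4/297) = -2327/2973 + 35380/99 = 34984789/98109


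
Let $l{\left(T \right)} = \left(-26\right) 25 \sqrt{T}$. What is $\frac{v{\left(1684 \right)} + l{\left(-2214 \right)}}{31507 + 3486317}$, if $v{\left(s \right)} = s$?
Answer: $\frac{421}{879456} - \frac{325 i \sqrt{246}}{586304} \approx 0.0004787 - 0.0086942 i$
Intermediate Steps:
$l{\left(T \right)} = - 650 \sqrt{T}$
$\frac{v{\left(1684 \right)} + l{\left(-2214 \right)}}{31507 + 3486317} = \frac{1684 - 650 \sqrt{-2214}}{31507 + 3486317} = \frac{1684 - 650 \cdot 3 i \sqrt{246}}{3517824} = \left(1684 - 1950 i \sqrt{246}\right) \frac{1}{3517824} = \frac{421}{879456} - \frac{325 i \sqrt{246}}{586304}$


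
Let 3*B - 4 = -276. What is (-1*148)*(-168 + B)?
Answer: 114848/3 ≈ 38283.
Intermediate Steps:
B = -272/3 (B = 4/3 + (⅓)*(-276) = 4/3 - 92 = -272/3 ≈ -90.667)
(-1*148)*(-168 + B) = (-1*148)*(-168 - 272/3) = -148*(-776/3) = 114848/3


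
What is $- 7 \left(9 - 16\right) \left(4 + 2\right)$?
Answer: $294$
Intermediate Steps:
$- 7 \left(9 - 16\right) \left(4 + 2\right) = - 7 \left(9 - 16\right) 6 = \left(-7\right) \left(-7\right) 6 = 49 \cdot 6 = 294$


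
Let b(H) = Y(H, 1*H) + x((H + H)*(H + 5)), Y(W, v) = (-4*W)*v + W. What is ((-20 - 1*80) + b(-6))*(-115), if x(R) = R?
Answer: 27370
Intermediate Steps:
Y(W, v) = W - 4*W*v (Y(W, v) = -4*W*v + W = W - 4*W*v)
b(H) = H*(1 - 4*H) + 2*H*(5 + H) (b(H) = H*(1 - 4*H) + (H + H)*(H + 5) = H*(1 - 4*H) + (2*H)*(5 + H) = H*(1 - 4*H) + 2*H*(5 + H))
((-20 - 1*80) + b(-6))*(-115) = ((-20 - 1*80) - 6*(11 - 2*(-6)))*(-115) = ((-20 - 80) - 6*(11 + 12))*(-115) = (-100 - 6*23)*(-115) = (-100 - 138)*(-115) = -238*(-115) = 27370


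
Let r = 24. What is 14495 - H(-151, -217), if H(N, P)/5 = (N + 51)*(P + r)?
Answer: -82005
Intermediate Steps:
H(N, P) = 5*(24 + P)*(51 + N) (H(N, P) = 5*((N + 51)*(P + 24)) = 5*((51 + N)*(24 + P)) = 5*((24 + P)*(51 + N)) = 5*(24 + P)*(51 + N))
14495 - H(-151, -217) = 14495 - (6120 + 120*(-151) + 255*(-217) + 5*(-151)*(-217)) = 14495 - (6120 - 18120 - 55335 + 163835) = 14495 - 1*96500 = 14495 - 96500 = -82005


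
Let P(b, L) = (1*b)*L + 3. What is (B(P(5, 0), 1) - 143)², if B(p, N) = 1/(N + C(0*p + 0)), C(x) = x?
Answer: 20164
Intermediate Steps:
P(b, L) = 3 + L*b (P(b, L) = b*L + 3 = L*b + 3 = 3 + L*b)
B(p, N) = 1/N (B(p, N) = 1/(N + (0*p + 0)) = 1/(N + (0 + 0)) = 1/(N + 0) = 1/N)
(B(P(5, 0), 1) - 143)² = (1/1 - 143)² = (1 - 143)² = (-142)² = 20164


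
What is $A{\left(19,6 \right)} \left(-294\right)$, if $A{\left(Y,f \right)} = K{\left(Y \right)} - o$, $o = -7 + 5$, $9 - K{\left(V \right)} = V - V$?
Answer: $-3234$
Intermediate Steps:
$K{\left(V \right)} = 9$ ($K{\left(V \right)} = 9 - \left(V - V\right) = 9 - 0 = 9 + 0 = 9$)
$o = -2$
$A{\left(Y,f \right)} = 11$ ($A{\left(Y,f \right)} = 9 - -2 = 9 + 2 = 11$)
$A{\left(19,6 \right)} \left(-294\right) = 11 \left(-294\right) = -3234$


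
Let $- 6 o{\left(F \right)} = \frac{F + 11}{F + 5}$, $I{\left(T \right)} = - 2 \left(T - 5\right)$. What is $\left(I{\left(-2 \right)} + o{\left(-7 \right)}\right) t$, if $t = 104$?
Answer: $\frac{4472}{3} \approx 1490.7$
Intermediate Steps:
$I{\left(T \right)} = 10 - 2 T$ ($I{\left(T \right)} = - 2 \left(T - 5\right) = - 2 \left(-5 + T\right) = 10 - 2 T$)
$o{\left(F \right)} = - \frac{11 + F}{6 \left(5 + F\right)}$ ($o{\left(F \right)} = - \frac{\left(F + 11\right) \frac{1}{F + 5}}{6} = - \frac{\left(11 + F\right) \frac{1}{5 + F}}{6} = - \frac{\frac{1}{5 + F} \left(11 + F\right)}{6} = - \frac{11 + F}{6 \left(5 + F\right)}$)
$\left(I{\left(-2 \right)} + o{\left(-7 \right)}\right) t = \left(\left(10 - -4\right) + \frac{-11 - -7}{6 \left(5 - 7\right)}\right) 104 = \left(\left(10 + 4\right) + \frac{-11 + 7}{6 \left(-2\right)}\right) 104 = \left(14 + \frac{1}{6} \left(- \frac{1}{2}\right) \left(-4\right)\right) 104 = \left(14 + \frac{1}{3}\right) 104 = \frac{43}{3} \cdot 104 = \frac{4472}{3}$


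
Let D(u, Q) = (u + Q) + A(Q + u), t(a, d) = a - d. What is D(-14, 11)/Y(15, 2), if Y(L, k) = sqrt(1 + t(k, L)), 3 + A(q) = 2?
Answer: 2*I*sqrt(3)/3 ≈ 1.1547*I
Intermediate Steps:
A(q) = -1 (A(q) = -3 + 2 = -1)
Y(L, k) = sqrt(1 + k - L) (Y(L, k) = sqrt(1 + (k - L)) = sqrt(1 + k - L))
D(u, Q) = -1 + Q + u (D(u, Q) = (u + Q) - 1 = (Q + u) - 1 = -1 + Q + u)
D(-14, 11)/Y(15, 2) = (-1 + 11 - 14)/(sqrt(1 + 2 - 1*15)) = -4/sqrt(1 + 2 - 15) = -4*(-I*sqrt(3)/6) = -(-2)*I*sqrt(3)/3 = 2*I*sqrt(3)/3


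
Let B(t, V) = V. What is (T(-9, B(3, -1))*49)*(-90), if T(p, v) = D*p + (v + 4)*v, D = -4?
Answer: -145530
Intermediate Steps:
T(p, v) = -4*p + v*(4 + v) (T(p, v) = -4*p + (v + 4)*v = -4*p + (4 + v)*v = -4*p + v*(4 + v))
(T(-9, B(3, -1))*49)*(-90) = (((-1)² - 4*(-9) + 4*(-1))*49)*(-90) = ((1 + 36 - 4)*49)*(-90) = (33*49)*(-90) = 1617*(-90) = -145530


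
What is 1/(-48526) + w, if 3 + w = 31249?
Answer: 1516243395/48526 ≈ 31246.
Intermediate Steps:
w = 31246 (w = -3 + 31249 = 31246)
1/(-48526) + w = 1/(-48526) + 31246 = -1/48526 + 31246 = 1516243395/48526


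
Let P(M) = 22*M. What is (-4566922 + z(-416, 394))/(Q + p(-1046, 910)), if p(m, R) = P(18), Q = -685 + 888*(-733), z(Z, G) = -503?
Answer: 4567425/651193 ≈ 7.0139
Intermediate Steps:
Q = -651589 (Q = -685 - 650904 = -651589)
p(m, R) = 396 (p(m, R) = 22*18 = 396)
(-4566922 + z(-416, 394))/(Q + p(-1046, 910)) = (-4566922 - 503)/(-651589 + 396) = -4567425/(-651193) = -4567425*(-1/651193) = 4567425/651193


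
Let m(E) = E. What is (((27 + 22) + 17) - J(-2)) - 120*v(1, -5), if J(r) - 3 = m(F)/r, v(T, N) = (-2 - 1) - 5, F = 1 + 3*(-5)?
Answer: 1016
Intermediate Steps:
F = -14 (F = 1 - 15 = -14)
v(T, N) = -8 (v(T, N) = -3 - 5 = -8)
J(r) = 3 - 14/r
(((27 + 22) + 17) - J(-2)) - 120*v(1, -5) = (((27 + 22) + 17) - (3 - 14/(-2))) - 120*(-8) = ((49 + 17) - (3 - 14*(-½))) + 960 = (66 - (3 + 7)) + 960 = (66 - 1*10) + 960 = (66 - 10) + 960 = 56 + 960 = 1016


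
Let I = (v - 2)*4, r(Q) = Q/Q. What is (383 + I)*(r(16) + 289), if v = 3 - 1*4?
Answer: 107590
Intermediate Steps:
v = -1 (v = 3 - 4 = -1)
r(Q) = 1
I = -12 (I = (-1 - 2)*4 = -3*4 = -12)
(383 + I)*(r(16) + 289) = (383 - 12)*(1 + 289) = 371*290 = 107590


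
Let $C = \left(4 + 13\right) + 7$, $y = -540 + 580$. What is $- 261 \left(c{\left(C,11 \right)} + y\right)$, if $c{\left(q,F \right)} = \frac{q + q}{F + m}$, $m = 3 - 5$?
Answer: $-11832$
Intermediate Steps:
$m = -2$ ($m = 3 - 5 = -2$)
$y = 40$
$C = 24$ ($C = 17 + 7 = 24$)
$c{\left(q,F \right)} = \frac{2 q}{-2 + F}$ ($c{\left(q,F \right)} = \frac{q + q}{F - 2} = \frac{2 q}{-2 + F}$)
$- 261 \left(c{\left(C,11 \right)} + y\right) = - 261 \left(2 \cdot 24 \frac{1}{-2 + 11} + 40\right) = - 261 \left(2 \cdot 24 \cdot \frac{1}{9} + 40\right) = - 261 \left(\frac{16}{3} + 40\right) = \left(-261\right) \frac{136}{3} = -11832$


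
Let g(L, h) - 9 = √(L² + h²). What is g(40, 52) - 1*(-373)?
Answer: 382 + 4*√269 ≈ 447.60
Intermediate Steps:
g(L, h) = 9 + √(L² + h²)
g(40, 52) - 1*(-373) = (9 + √(40² + 52²)) - 1*(-373) = (9 + √(1600 + 2704)) + 373 = (9 + √4304) + 373 = (9 + 4*√269) + 373 = 382 + 4*√269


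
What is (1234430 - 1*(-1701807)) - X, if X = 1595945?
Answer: 1340292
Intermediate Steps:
(1234430 - 1*(-1701807)) - X = (1234430 - 1*(-1701807)) - 1*1595945 = (1234430 + 1701807) - 1595945 = 2936237 - 1595945 = 1340292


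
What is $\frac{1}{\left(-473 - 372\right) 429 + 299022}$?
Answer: $- \frac{1}{63483} \approx -1.5752 \cdot 10^{-5}$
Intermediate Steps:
$\frac{1}{\left(-473 - 372\right) 429 + 299022} = \frac{1}{\left(-845\right) 429 + 299022} = \frac{1}{-362505 + 299022} = \frac{1}{-63483} = - \frac{1}{63483}$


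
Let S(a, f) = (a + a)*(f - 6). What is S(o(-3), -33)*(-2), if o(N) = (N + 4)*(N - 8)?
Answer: -1716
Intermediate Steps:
o(N) = (-8 + N)*(4 + N) (o(N) = (4 + N)*(-8 + N) = (-8 + N)*(4 + N))
S(a, f) = 2*a*(-6 + f) (S(a, f) = (2*a)*(-6 + f) = 2*a*(-6 + f))
S(o(-3), -33)*(-2) = (2*(-32 + (-3)² - 4*(-3))*(-6 - 33))*(-2) = (2*(-32 + 9 + 12)*(-39))*(-2) = (2*(-11)*(-39))*(-2) = 858*(-2) = -1716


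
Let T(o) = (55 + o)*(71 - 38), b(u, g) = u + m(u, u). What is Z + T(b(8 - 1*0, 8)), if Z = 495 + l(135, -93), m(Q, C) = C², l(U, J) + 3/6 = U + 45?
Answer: 9731/2 ≈ 4865.5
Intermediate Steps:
l(U, J) = 89/2 + U (l(U, J) = -½ + (U + 45) = -½ + (45 + U) = 89/2 + U)
b(u, g) = u + u²
Z = 1349/2 (Z = 495 + (89/2 + 135) = 495 + 359/2 = 1349/2 ≈ 674.50)
T(o) = 1815 + 33*o (T(o) = (55 + o)*33 = 1815 + 33*o)
Z + T(b(8 - 1*0, 8)) = 1349/2 + (1815 + 33*((8 - 1*0)*(1 + (8 - 1*0)))) = 1349/2 + (1815 + 33*((8 + 0)*(1 + (8 + 0)))) = 1349/2 + (1815 + 33*(8*(1 + 8))) = 1349/2 + (1815 + 33*(8*9)) = 1349/2 + (1815 + 33*72) = 1349/2 + (1815 + 2376) = 1349/2 + 4191 = 9731/2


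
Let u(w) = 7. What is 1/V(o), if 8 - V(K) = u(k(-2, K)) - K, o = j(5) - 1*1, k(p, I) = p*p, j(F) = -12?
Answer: -1/12 ≈ -0.083333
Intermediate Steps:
k(p, I) = p²
o = -13 (o = -12 - 1*1 = -12 - 1 = -13)
V(K) = 1 + K (V(K) = 8 - (7 - K) = 8 + (-7 + K) = 1 + K)
1/V(o) = 1/(1 - 13) = 1/(-12) = -1/12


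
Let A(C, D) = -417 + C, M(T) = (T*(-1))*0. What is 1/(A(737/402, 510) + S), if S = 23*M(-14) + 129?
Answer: -6/1717 ≈ -0.0034945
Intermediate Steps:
M(T) = 0 (M(T) = -T*0 = 0)
S = 129 (S = 23*0 + 129 = 0 + 129 = 129)
1/(A(737/402, 510) + S) = 1/((-417 + 737/402) + 129) = 1/((-417 + 737*(1/402)) + 129) = 1/((-417 + 11/6) + 129) = 1/(-2491/6 + 129) = 1/(-1717/6) = -6/1717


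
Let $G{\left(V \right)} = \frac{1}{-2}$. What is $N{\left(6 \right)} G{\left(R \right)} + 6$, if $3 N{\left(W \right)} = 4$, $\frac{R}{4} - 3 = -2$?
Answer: $\frac{16}{3} \approx 5.3333$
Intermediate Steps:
$R = 4$ ($R = 12 + 4 \left(-2\right) = 12 - 8 = 4$)
$N{\left(W \right)} = \frac{4}{3}$ ($N{\left(W \right)} = \frac{1}{3} \cdot 4 = \frac{4}{3}$)
$G{\left(V \right)} = - \frac{1}{2}$
$N{\left(6 \right)} G{\left(R \right)} + 6 = \frac{4}{3} \left(- \frac{1}{2}\right) + 6 = - \frac{2}{3} + 6 = \frac{16}{3}$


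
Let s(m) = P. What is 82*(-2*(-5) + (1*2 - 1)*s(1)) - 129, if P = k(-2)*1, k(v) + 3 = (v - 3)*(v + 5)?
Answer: -785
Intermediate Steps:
k(v) = -3 + (-3 + v)*(5 + v) (k(v) = -3 + (v - 3)*(v + 5) = -3 + (-3 + v)*(5 + v))
P = -18 (P = (-18 + (-2)**2 + 2*(-2))*1 = (-18 + 4 - 4)*1 = -18*1 = -18)
s(m) = -18
82*(-2*(-5) + (1*2 - 1)*s(1)) - 129 = 82*(-2*(-5) + (1*2 - 1)*(-18)) - 129 = 82*(10 + (2 - 1)*(-18)) - 129 = 82*(10 + 1*(-18)) - 129 = 82*(10 - 18) - 129 = 82*(-8) - 129 = -656 - 129 = -785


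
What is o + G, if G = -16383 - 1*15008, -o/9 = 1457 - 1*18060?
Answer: 118036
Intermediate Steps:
o = 149427 (o = -9*(1457 - 1*18060) = -9*(1457 - 18060) = -9*(-16603) = 149427)
G = -31391 (G = -16383 - 15008 = -31391)
o + G = 149427 - 31391 = 118036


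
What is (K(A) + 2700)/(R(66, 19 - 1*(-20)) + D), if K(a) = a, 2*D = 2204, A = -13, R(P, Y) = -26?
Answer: 2687/1076 ≈ 2.4972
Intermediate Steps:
D = 1102 (D = (1/2)*2204 = 1102)
(K(A) + 2700)/(R(66, 19 - 1*(-20)) + D) = (-13 + 2700)/(-26 + 1102) = 2687/1076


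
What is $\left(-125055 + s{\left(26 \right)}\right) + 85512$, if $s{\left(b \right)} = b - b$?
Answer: $-39543$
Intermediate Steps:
$s{\left(b \right)} = 0$
$\left(-125055 + s{\left(26 \right)}\right) + 85512 = \left(-125055 + 0\right) + 85512 = -125055 + 85512 = -39543$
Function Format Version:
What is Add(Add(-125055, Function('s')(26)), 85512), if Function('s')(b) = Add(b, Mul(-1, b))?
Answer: -39543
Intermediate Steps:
Function('s')(b) = 0
Add(Add(-125055, Function('s')(26)), 85512) = Add(Add(-125055, 0), 85512) = Add(-125055, 85512) = -39543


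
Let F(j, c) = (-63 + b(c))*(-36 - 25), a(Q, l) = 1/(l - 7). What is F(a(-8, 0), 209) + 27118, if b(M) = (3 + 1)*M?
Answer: -20035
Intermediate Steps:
b(M) = 4*M
a(Q, l) = 1/(-7 + l)
F(j, c) = 3843 - 244*c (F(j, c) = (-63 + 4*c)*(-36 - 25) = (-63 + 4*c)*(-61) = 3843 - 244*c)
F(a(-8, 0), 209) + 27118 = (3843 - 244*209) + 27118 = (3843 - 50996) + 27118 = -47153 + 27118 = -20035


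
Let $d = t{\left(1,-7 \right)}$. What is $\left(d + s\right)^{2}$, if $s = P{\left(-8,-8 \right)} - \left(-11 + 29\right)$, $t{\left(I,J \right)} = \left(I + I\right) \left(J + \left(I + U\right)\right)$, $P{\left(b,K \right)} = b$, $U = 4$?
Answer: $900$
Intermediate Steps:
$t{\left(I,J \right)} = 2 I \left(4 + I + J\right)$ ($t{\left(I,J \right)} = \left(I + I\right) \left(J + \left(I + 4\right)\right) = 2 I \left(J + \left(4 + I\right)\right) = 2 I \left(4 + I + J\right)$)
$d = -4$ ($d = 2 \cdot 1 \left(4 + 1 - 7\right) = 2 \cdot 1 \left(-2\right) = -4$)
$s = -26$ ($s = -8 - \left(-11 + 29\right) = -8 - 18 = -26$)
$\left(d + s\right)^{2} = \left(-4 - 26\right)^{2} = \left(-30\right)^{2} = 900$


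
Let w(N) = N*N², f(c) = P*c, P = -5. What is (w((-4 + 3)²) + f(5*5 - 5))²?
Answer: 9801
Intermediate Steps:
f(c) = -5*c
w(N) = N³
(w((-4 + 3)²) + f(5*5 - 5))² = (((-4 + 3)²)³ - 5*(5*5 - 5))² = (((-1)²)³ - 5*(25 - 5))² = (1³ - 5*20)² = (1 - 100)² = (-99)² = 9801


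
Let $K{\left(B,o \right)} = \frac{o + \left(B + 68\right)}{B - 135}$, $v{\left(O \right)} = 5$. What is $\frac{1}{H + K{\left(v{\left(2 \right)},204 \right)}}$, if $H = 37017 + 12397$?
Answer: $\frac{130}{6423543} \approx 2.0238 \cdot 10^{-5}$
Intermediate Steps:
$H = 49414$
$K{\left(B,o \right)} = \frac{68 + B + o}{-135 + B}$ ($K{\left(B,o \right)} = \frac{o + \left(68 + B\right)}{-135 + B} = \frac{68 + B + o}{-135 + B}$)
$\frac{1}{H + K{\left(v{\left(2 \right)},204 \right)}} = \frac{1}{49414 + \frac{68 + 5 + 204}{-135 + 5}} = \frac{1}{49414 + \frac{1}{-130} \cdot 277} = \frac{1}{49414 - \frac{277}{130}} = \frac{1}{\frac{6423543}{130}} = \frac{130}{6423543}$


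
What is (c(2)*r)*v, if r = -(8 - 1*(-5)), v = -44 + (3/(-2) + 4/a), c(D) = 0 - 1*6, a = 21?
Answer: -24739/7 ≈ -3534.1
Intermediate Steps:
c(D) = -6 (c(D) = 0 - 6 = -6)
v = -1903/42 (v = -44 + (3/(-2) + 4/21) = -44 + (3*(-½) + 4*(1/21)) = -44 + (-3/2 + 4/21) = -44 - 55/42 = -1903/42 ≈ -45.310)
r = -13 (r = -(8 + 5) = -1*13 = -13)
(c(2)*r)*v = -6*(-13)*(-1903/42) = 78*(-1903/42) = -24739/7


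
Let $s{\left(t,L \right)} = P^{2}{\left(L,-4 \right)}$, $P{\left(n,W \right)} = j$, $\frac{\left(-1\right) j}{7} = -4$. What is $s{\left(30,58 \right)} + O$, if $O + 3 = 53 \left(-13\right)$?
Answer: $92$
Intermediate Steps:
$j = 28$ ($j = \left(-7\right) \left(-4\right) = 28$)
$P{\left(n,W \right)} = 28$
$s{\left(t,L \right)} = 784$ ($s{\left(t,L \right)} = 28^{2} = 784$)
$O = -692$ ($O = -3 + 53 \left(-13\right) = -3 - 689 = -692$)
$s{\left(30,58 \right)} + O = 784 - 692 = 92$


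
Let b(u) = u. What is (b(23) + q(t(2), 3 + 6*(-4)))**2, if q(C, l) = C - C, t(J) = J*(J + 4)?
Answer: 529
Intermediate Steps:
t(J) = J*(4 + J)
q(C, l) = 0
(b(23) + q(t(2), 3 + 6*(-4)))**2 = (23 + 0)**2 = 23**2 = 529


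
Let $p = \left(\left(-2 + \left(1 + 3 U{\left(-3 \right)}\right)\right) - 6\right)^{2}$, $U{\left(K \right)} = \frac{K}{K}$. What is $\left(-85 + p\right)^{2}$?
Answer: $4761$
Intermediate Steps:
$U{\left(K \right)} = 1$
$p = 16$ ($p = \left(\left(-2 + \left(1 + 3 \cdot 1\right)\right) - 6\right)^{2} = \left(\left(-2 + \left(1 + 3\right)\right) - 6\right)^{2} = \left(\left(-2 + 4\right) - 6\right)^{2} = \left(2 - 6\right)^{2} = \left(-4\right)^{2} = 16$)
$\left(-85 + p\right)^{2} = \left(-85 + 16\right)^{2} = \left(-69\right)^{2} = 4761$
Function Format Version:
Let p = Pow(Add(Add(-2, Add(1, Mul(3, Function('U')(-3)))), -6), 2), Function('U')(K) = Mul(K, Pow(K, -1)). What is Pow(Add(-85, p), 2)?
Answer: 4761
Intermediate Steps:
Function('U')(K) = 1
p = 16 (p = Pow(Add(Add(-2, Add(1, Mul(3, 1))), -6), 2) = Pow(Add(Add(-2, Add(1, 3)), -6), 2) = Pow(Add(Add(-2, 4), -6), 2) = Pow(Add(2, -6), 2) = Pow(-4, 2) = 16)
Pow(Add(-85, p), 2) = Pow(Add(-85, 16), 2) = Pow(-69, 2) = 4761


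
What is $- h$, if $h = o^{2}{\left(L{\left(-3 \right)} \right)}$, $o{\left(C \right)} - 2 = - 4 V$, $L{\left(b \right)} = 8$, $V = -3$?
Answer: $-196$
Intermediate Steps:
$o{\left(C \right)} = 14$ ($o{\left(C \right)} = 2 - -12 = 2 + 12 = 14$)
$h = 196$ ($h = 14^{2} = 196$)
$- h = \left(-1\right) 196 = -196$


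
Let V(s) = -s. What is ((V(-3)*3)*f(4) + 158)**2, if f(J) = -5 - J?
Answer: 5929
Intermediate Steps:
((V(-3)*3)*f(4) + 158)**2 = ((-1*(-3)*3)*(-5 - 1*4) + 158)**2 = ((3*3)*(-5 - 4) + 158)**2 = (9*(-9) + 158)**2 = (-81 + 158)**2 = 77**2 = 5929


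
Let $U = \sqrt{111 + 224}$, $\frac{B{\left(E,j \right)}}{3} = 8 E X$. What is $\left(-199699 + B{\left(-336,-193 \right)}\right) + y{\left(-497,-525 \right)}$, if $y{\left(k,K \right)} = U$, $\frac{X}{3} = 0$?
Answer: $-199699 + \sqrt{335} \approx -1.9968 \cdot 10^{5}$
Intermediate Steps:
$X = 0$ ($X = 3 \cdot 0 = 0$)
$B{\left(E,j \right)} = 0$ ($B{\left(E,j \right)} = 3 \cdot 8 E 0 = 3 \cdot 0 = 0$)
$U = \sqrt{335} \approx 18.303$
$y{\left(k,K \right)} = \sqrt{335}$
$\left(-199699 + B{\left(-336,-193 \right)}\right) + y{\left(-497,-525 \right)} = \left(-199699 + 0\right) + \sqrt{335} = -199699 + \sqrt{335}$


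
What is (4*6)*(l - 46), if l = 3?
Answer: -1032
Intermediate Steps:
(4*6)*(l - 46) = (4*6)*(3 - 46) = 24*(-43) = -1032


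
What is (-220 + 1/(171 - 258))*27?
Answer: -172269/29 ≈ -5940.3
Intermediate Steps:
(-220 + 1/(171 - 258))*27 = (-220 + 1/(-87))*27 = (-220 - 1/87)*27 = -19141/87*27 = -172269/29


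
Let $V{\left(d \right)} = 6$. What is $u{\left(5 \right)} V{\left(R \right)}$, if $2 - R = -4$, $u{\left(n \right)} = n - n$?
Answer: $0$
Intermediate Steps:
$u{\left(n \right)} = 0$
$R = 6$ ($R = 2 - -4 = 2 + 4 = 6$)
$u{\left(5 \right)} V{\left(R \right)} = 0 \cdot 6 = 0$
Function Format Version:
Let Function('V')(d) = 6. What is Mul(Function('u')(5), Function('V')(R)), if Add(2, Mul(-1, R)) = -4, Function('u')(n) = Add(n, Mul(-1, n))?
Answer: 0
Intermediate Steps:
Function('u')(n) = 0
R = 6 (R = Add(2, Mul(-1, -4)) = Add(2, 4) = 6)
Mul(Function('u')(5), Function('V')(R)) = Mul(0, 6) = 0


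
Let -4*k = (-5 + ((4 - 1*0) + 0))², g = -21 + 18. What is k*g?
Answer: ¾ ≈ 0.75000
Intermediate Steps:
g = -3
k = -¼ (k = -(-5 + ((4 - 1*0) + 0))²/4 = -(-5 + ((4 + 0) + 0))²/4 = -(-5 + (4 + 0))²/4 = -(-5 + 4)²/4 = -¼*(-1)² = -¼*1 = -¼ ≈ -0.25000)
k*g = -¼*(-3) = ¾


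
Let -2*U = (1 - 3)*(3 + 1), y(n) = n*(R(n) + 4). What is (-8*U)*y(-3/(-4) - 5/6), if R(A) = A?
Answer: 94/9 ≈ 10.444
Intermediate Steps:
y(n) = n*(4 + n) (y(n) = n*(n + 4) = n*(4 + n))
U = 4 (U = -(1 - 3)*(3 + 1)/2 = -(-1)*4 = -½*(-8) = 4)
(-8*U)*y(-3/(-4) - 5/6) = (-8*4)*((-3/(-4) - 5/6)*(4 + (-3/(-4) - 5/6))) = -32*(-3*(-¼) - 5*⅙)*(4 + (-3*(-¼) - 5*⅙)) = -32*(¾ - ⅚)*(4 + (¾ - ⅚)) = -(-8)*(4 - 1/12)/3 = -(-8)*47/(3*12) = -32*(-47/144) = 94/9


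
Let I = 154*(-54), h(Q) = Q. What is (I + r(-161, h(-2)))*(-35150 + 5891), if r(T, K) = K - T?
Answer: 238665663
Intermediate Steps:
I = -8316
(I + r(-161, h(-2)))*(-35150 + 5891) = (-8316 + (-2 - 1*(-161)))*(-35150 + 5891) = (-8316 + (-2 + 161))*(-29259) = (-8316 + 159)*(-29259) = -8157*(-29259) = 238665663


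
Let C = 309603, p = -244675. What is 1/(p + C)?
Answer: 1/64928 ≈ 1.5402e-5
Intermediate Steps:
1/(p + C) = 1/(-244675 + 309603) = 1/64928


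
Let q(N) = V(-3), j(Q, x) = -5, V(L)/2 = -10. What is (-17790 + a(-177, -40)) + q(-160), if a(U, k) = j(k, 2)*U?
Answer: -16925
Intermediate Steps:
V(L) = -20 (V(L) = 2*(-10) = -20)
q(N) = -20
a(U, k) = -5*U
(-17790 + a(-177, -40)) + q(-160) = (-17790 - 5*(-177)) - 20 = (-17790 + 885) - 20 = -16905 - 20 = -16925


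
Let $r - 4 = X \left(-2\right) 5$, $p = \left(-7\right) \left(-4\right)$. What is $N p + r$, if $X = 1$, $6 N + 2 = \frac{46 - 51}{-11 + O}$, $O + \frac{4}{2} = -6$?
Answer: $- \frac{268}{19} \approx -14.105$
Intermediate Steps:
$O = -8$ ($O = -2 - 6 = -8$)
$N = - \frac{11}{38}$ ($N = - \frac{1}{3} + \frac{\left(46 - 51\right) \frac{1}{-11 - 8}}{6} = - \frac{1}{3} + \frac{\left(-5\right) \frac{1}{-19}}{6} = - \frac{1}{3} + \frac{\left(-5\right) \left(- \frac{1}{19}\right)}{6} = - \frac{1}{3} + \frac{1}{6} \cdot \frac{5}{19} = - \frac{1}{3} + \frac{5}{114} = - \frac{11}{38} \approx -0.28947$)
$p = 28$
$r = -6$ ($r = 4 + 1 \left(-2\right) 5 = 4 - 10 = -6$)
$N p + r = \left(- \frac{11}{38}\right) 28 - 6 = - \frac{154}{19} - 6 = - \frac{268}{19}$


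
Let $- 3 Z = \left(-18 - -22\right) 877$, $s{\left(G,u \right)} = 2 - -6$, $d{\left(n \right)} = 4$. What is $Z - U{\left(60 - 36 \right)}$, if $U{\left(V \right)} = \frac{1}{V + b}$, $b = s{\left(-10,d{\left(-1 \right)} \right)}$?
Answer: $- \frac{112259}{96} \approx -1169.4$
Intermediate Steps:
$s{\left(G,u \right)} = 8$ ($s{\left(G,u \right)} = 2 + 6 = 8$)
$b = 8$
$U{\left(V \right)} = \frac{1}{8 + V}$ ($U{\left(V \right)} = \frac{1}{V + 8} = \frac{1}{8 + V}$)
$Z = - \frac{3508}{3}$ ($Z = - \frac{\left(-18 - -22\right) 877}{3} = - \frac{\left(-18 + 22\right) 877}{3} = - \frac{4 \cdot 877}{3} = \left(- \frac{1}{3}\right) 3508 = - \frac{3508}{3} \approx -1169.3$)
$Z - U{\left(60 - 36 \right)} = - \frac{3508}{3} - \frac{1}{8 + \left(60 - 36\right)} = - \frac{3508}{3} - \frac{1}{8 + 24} = - \frac{3508}{3} - \frac{1}{32} = - \frac{112259}{96}$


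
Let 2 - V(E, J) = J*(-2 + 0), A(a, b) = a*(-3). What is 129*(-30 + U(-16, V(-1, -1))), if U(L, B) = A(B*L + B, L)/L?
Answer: -3870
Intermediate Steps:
A(a, b) = -3*a
V(E, J) = 2 + 2*J (V(E, J) = 2 - J*(-2 + 0) = 2 - J*(-2) = 2 - (-2)*J = 2 + 2*J)
U(L, B) = (-3*B - 3*B*L)/L (U(L, B) = (-3*(B*L + B))/L = (-3*(B + B*L))/L = (-3*B - 3*B*L)/L)
129*(-30 + U(-16, V(-1, -1))) = 129*(-30 - 3*(2 + 2*(-1))*(1 - 16)/(-16)) = 129*(-30 - 3*(2 - 2)*(-1/16)*(-15)) = 129*(-30 - 3*0*(-1/16)*(-15)) = 129*(-30 + 0) = 129*(-30) = -3870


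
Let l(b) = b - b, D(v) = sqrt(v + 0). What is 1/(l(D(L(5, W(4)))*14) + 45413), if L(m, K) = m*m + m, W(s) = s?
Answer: 1/45413 ≈ 2.2020e-5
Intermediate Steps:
L(m, K) = m + m**2 (L(m, K) = m**2 + m = m + m**2)
D(v) = sqrt(v)
l(b) = 0
1/(l(D(L(5, W(4)))*14) + 45413) = 1/(0 + 45413) = 1/45413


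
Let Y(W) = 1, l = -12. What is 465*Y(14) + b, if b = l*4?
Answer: 417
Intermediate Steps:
b = -48 (b = -12*4 = -48)
465*Y(14) + b = 465*1 - 48 = 465 - 48 = 417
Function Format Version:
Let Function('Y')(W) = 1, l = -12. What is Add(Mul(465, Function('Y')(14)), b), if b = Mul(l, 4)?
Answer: 417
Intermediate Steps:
b = -48 (b = Mul(-12, 4) = -48)
Add(Mul(465, Function('Y')(14)), b) = Add(Mul(465, 1), -48) = Add(465, -48) = 417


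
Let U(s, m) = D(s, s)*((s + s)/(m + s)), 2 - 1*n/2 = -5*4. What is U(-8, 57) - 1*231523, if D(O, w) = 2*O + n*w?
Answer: -11338739/49 ≈ -2.3140e+5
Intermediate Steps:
n = 44 (n = 4 - (-10)*4 = 4 - 2*(-20) = 4 + 40 = 44)
D(O, w) = 2*O + 44*w
U(s, m) = 92*s²/(m + s) (U(s, m) = (2*s + 44*s)*((s + s)/(m + s)) = (46*s)*((2*s)/(m + s)) = (46*s)*(2*s/(m + s)) = 92*s²/(m + s))
U(-8, 57) - 1*231523 = 92*(-8)²/(57 - 8) - 1*231523 = 92*64/49 - 231523 = 92*64*(1/49) - 231523 = 5888/49 - 231523 = -11338739/49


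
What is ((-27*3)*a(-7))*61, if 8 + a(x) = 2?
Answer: 29646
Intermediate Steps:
a(x) = -6 (a(x) = -8 + 2 = -6)
((-27*3)*a(-7))*61 = (-27*3*(-6))*61 = -81*(-6)*61 = 486*61 = 29646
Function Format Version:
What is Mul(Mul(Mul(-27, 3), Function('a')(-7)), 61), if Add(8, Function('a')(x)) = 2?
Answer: 29646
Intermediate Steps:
Function('a')(x) = -6 (Function('a')(x) = Add(-8, 2) = -6)
Mul(Mul(Mul(-27, 3), Function('a')(-7)), 61) = Mul(Mul(Mul(-27, 3), -6), 61) = Mul(Mul(-81, -6), 61) = Mul(486, 61) = 29646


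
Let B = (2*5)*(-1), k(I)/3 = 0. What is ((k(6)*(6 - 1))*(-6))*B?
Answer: 0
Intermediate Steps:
k(I) = 0 (k(I) = 3*0 = 0)
B = -10 (B = 10*(-1) = -10)
((k(6)*(6 - 1))*(-6))*B = ((0*(6 - 1))*(-6))*(-10) = ((0*5)*(-6))*(-10) = (0*(-6))*(-10) = 0*(-10) = 0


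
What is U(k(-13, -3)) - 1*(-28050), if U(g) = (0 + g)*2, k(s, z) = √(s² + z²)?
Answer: 28050 + 2*√178 ≈ 28077.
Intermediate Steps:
U(g) = 2*g (U(g) = g*2 = 2*g)
U(k(-13, -3)) - 1*(-28050) = 2*√((-13)² + (-3)²) - 1*(-28050) = 2*√(169 + 9) + 28050 = 2*√178 + 28050 = 28050 + 2*√178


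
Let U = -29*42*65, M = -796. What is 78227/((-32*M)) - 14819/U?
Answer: 16183993/4967040 ≈ 3.2583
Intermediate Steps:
U = -79170 (U = -1218*65 = -79170)
78227/((-32*M)) - 14819/U = 78227/((-32*(-796))) - 14819/(-79170) = 78227/25472 - 14819*(-1/79170) = 78227*(1/25472) + 73/390 = 78227/25472 + 73/390 = 16183993/4967040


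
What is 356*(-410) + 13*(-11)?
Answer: -146103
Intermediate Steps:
356*(-410) + 13*(-11) = -145960 - 143 = -146103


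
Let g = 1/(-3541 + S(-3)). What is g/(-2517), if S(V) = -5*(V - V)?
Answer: 1/8912697 ≈ 1.1220e-7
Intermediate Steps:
S(V) = 0 (S(V) = -5*0 = 0)
g = -1/3541 (g = 1/(-3541 + 0) = 1/(-3541) = -1/3541 ≈ -0.00028241)
g/(-2517) = -1/3541/(-2517) = -1/3541*(-1/2517) = 1/8912697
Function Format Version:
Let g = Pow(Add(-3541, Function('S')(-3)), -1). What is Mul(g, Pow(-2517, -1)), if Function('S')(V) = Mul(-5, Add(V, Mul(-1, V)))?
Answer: Rational(1, 8912697) ≈ 1.1220e-7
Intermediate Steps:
Function('S')(V) = 0 (Function('S')(V) = Mul(-5, 0) = 0)
g = Rational(-1, 3541) (g = Pow(Add(-3541, 0), -1) = Pow(-3541, -1) = Rational(-1, 3541) ≈ -0.00028241)
Mul(g, Pow(-2517, -1)) = Mul(Rational(-1, 3541), Pow(-2517, -1)) = Mul(Rational(-1, 3541), Rational(-1, 2517)) = Rational(1, 8912697)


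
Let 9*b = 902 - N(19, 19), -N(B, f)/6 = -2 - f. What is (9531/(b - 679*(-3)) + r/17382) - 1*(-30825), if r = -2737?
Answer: 10240043775595/332152638 ≈ 30829.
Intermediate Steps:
N(B, f) = 12 + 6*f (N(B, f) = -6*(-2 - f) = 12 + 6*f)
b = 776/9 (b = (902 - (12 + 6*19))/9 = (902 - (12 + 114))/9 = (902 - 1*126)/9 = (902 - 126)/9 = (⅑)*776 = 776/9 ≈ 86.222)
(9531/(b - 679*(-3)) + r/17382) - 1*(-30825) = (9531/(776/9 - 679*(-3)) - 2737/17382) - 1*(-30825) = (9531/(776/9 - 1*(-2037)) - 2737*1/17382) + 30825 = (9531/(776/9 + 2037) - 2737/17382) + 30825 = (9531/(19109/9) - 2737/17382) + 30825 = (9531*(9/19109) - 2737/17382) + 30825 = (85779/19109 - 2737/17382) + 30825 = 1438709245/332152638 + 30825 = 10240043775595/332152638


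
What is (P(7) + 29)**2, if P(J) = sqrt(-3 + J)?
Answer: 961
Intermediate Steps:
(P(7) + 29)**2 = (sqrt(-3 + 7) + 29)**2 = (sqrt(4) + 29)**2 = (2 + 29)**2 = 31**2 = 961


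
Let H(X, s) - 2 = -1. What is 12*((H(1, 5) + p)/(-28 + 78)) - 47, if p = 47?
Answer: -887/25 ≈ -35.480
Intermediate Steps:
H(X, s) = 1 (H(X, s) = 2 - 1 = 1)
12*((H(1, 5) + p)/(-28 + 78)) - 47 = 12*((1 + 47)/(-28 + 78)) - 47 = 12*(48/50) - 47 = 12*(48*(1/50)) - 47 = 12*(24/25) - 47 = 288/25 - 47 = -887/25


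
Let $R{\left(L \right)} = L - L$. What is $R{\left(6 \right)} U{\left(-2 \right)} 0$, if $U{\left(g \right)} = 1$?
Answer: $0$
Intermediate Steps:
$R{\left(L \right)} = 0$
$R{\left(6 \right)} U{\left(-2 \right)} 0 = 0 \cdot 1 \cdot 0 = 0 \cdot 0 = 0$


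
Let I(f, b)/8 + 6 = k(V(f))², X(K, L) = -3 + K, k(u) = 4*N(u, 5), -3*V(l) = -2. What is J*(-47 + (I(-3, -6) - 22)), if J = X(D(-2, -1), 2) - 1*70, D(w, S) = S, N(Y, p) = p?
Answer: -228142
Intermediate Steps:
V(l) = ⅔ (V(l) = -⅓*(-2) = ⅔)
k(u) = 20 (k(u) = 4*5 = 20)
I(f, b) = 3152 (I(f, b) = -48 + 8*20² = -48 + 8*400 = -48 + 3200 = 3152)
J = -74 (J = (-3 - 1) - 1*70 = -4 - 70 = -74)
J*(-47 + (I(-3, -6) - 22)) = -74*(-47 + (3152 - 22)) = -74*(-47 + 3130) = -74*3083 = -228142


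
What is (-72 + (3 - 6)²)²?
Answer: 3969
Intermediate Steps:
(-72 + (3 - 6)²)² = (-72 + (-3)²)² = (-72 + 9)² = (-63)² = 3969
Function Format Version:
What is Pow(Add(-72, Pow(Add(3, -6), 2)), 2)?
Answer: 3969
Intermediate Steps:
Pow(Add(-72, Pow(Add(3, -6), 2)), 2) = Pow(Add(-72, Pow(-3, 2)), 2) = Pow(Add(-72, 9), 2) = Pow(-63, 2) = 3969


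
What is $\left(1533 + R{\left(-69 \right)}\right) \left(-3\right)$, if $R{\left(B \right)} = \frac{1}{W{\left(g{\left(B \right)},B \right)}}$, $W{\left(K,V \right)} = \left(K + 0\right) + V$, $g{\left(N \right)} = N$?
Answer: $- \frac{211553}{46} \approx -4599.0$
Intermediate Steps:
$W{\left(K,V \right)} = K + V$
$R{\left(B \right)} = \frac{1}{2 B}$ ($R{\left(B \right)} = \frac{1}{B + B} = \frac{1}{2 B}$)
$\left(1533 + R{\left(-69 \right)}\right) \left(-3\right) = \left(1533 + \frac{1}{2 \left(-69\right)}\right) \left(-3\right) = \left(1533 + \frac{1}{2} \left(- \frac{1}{69}\right)\right) \left(-3\right) = \left(1533 - \frac{1}{138}\right) \left(-3\right) = \frac{211553}{138} \left(-3\right) = - \frac{211553}{46}$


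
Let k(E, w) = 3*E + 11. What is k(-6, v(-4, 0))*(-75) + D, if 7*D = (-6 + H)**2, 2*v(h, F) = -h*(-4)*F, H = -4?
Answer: 3775/7 ≈ 539.29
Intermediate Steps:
v(h, F) = 2*F*h (v(h, F) = (-h*(-4)*F)/2 = (-(-4*h)*F)/2 = (-(-4)*F*h)/2 = (4*F*h)/2 = 2*F*h)
D = 100/7 (D = (-6 - 4)**2/7 = (1/7)*(-10)**2 = (1/7)*100 = 100/7 ≈ 14.286)
k(E, w) = 11 + 3*E
k(-6, v(-4, 0))*(-75) + D = (11 + 3*(-6))*(-75) + 100/7 = (11 - 18)*(-75) + 100/7 = -7*(-75) + 100/7 = 525 + 100/7 = 3775/7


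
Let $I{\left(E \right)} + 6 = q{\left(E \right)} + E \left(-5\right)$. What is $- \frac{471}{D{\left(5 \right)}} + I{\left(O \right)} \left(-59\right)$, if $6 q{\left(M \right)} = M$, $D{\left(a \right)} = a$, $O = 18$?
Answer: $\frac{26964}{5} \approx 5392.8$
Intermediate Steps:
$q{\left(M \right)} = \frac{M}{6}$
$I{\left(E \right)} = -6 - \frac{29 E}{6}$ ($I{\left(E \right)} = -6 + \left(\frac{E}{6} + E \left(-5\right)\right) = -6 + \left(\frac{E}{6} - 5 E\right) = -6 - \frac{29 E}{6}$)
$- \frac{471}{D{\left(5 \right)}} + I{\left(O \right)} \left(-59\right) = - \frac{471}{5} + \left(-6 - 87\right) \left(-59\right) = \left(-471\right) \frac{1}{5} + \left(-6 - 87\right) \left(-59\right) = - \frac{471}{5} - -5487 = - \frac{471}{5} + 5487 = \frac{26964}{5}$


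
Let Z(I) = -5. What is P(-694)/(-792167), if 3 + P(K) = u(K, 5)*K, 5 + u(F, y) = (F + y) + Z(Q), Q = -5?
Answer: -485103/792167 ≈ -0.61237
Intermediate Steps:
u(F, y) = -10 + F + y (u(F, y) = -5 + ((F + y) - 5) = -5 + (-5 + F + y) = -10 + F + y)
P(K) = -3 + K*(-5 + K) (P(K) = -3 + (-10 + K + 5)*K = -3 + (-5 + K)*K = -3 + K*(-5 + K))
P(-694)/(-792167) = (-3 - 694*(-5 - 694))/(-792167) = (-3 - 694*(-699))*(-1/792167) = (-3 + 485106)*(-1/792167) = 485103*(-1/792167) = -485103/792167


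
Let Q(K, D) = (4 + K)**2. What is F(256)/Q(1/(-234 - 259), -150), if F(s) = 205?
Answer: 49825045/3884841 ≈ 12.826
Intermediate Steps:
F(256)/Q(1/(-234 - 259), -150) = 205/((4 + 1/(-234 - 259))**2) = 205/((4 + 1/(-493))**2) = 205/((4 - 1/493)**2) = 205/((1971/493)**2) = 205/(3884841/243049) = 205*(243049/3884841) = 49825045/3884841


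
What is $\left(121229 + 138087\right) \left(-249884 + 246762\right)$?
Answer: $-809584552$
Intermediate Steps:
$\left(121229 + 138087\right) \left(-249884 + 246762\right) = 259316 \left(-3122\right) = -809584552$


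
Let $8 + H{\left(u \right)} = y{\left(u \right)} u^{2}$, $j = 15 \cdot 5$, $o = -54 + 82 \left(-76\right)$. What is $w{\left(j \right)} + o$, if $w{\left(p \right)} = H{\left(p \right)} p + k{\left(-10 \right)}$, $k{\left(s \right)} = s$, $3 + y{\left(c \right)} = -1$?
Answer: $-1694396$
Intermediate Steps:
$y{\left(c \right)} = -4$ ($y{\left(c \right)} = -3 - 1 = -4$)
$o = -6286$ ($o = -54 - 6232 = -6286$)
$j = 75$
$H{\left(u \right)} = -8 - 4 u^{2}$
$w{\left(p \right)} = -10 + p \left(-8 - 4 p^{2}\right)$ ($w{\left(p \right)} = \left(-8 - 4 p^{2}\right) p - 10 = p \left(-8 - 4 p^{2}\right) - 10 = -10 + p \left(-8 - 4 p^{2}\right)$)
$w{\left(j \right)} + o = \left(-10 - 600 - 4 \cdot 75^{3}\right) - 6286 = \left(-10 - 600 - 1687500\right) - 6286 = -1688110 - 6286 = -1694396$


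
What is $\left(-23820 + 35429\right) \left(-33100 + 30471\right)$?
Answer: $-30520061$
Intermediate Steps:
$\left(-23820 + 35429\right) \left(-33100 + 30471\right) = 11609 \left(-2629\right) = -30520061$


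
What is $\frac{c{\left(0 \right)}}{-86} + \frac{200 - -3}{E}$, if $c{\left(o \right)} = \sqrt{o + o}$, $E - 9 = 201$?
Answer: $\frac{29}{30} \approx 0.96667$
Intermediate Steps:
$E = 210$ ($E = 9 + 201 = 210$)
$c{\left(o \right)} = \sqrt{2} \sqrt{o}$ ($c{\left(o \right)} = \sqrt{2 o} = \sqrt{2} \sqrt{o}$)
$\frac{c{\left(0 \right)}}{-86} + \frac{200 - -3}{E} = \frac{\sqrt{2} \sqrt{0}}{-86} + \frac{200 - -3}{210} = \sqrt{2} \cdot 0 \left(- \frac{1}{86}\right) + \left(200 + 3\right) \frac{1}{210} = 0 \left(- \frac{1}{86}\right) + 203 \cdot \frac{1}{210} = 0 + \frac{29}{30} = \frac{29}{30}$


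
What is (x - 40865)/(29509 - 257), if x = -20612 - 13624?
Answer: -75101/29252 ≈ -2.5674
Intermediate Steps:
x = -34236
(x - 40865)/(29509 - 257) = (-34236 - 40865)/(29509 - 257) = -75101/29252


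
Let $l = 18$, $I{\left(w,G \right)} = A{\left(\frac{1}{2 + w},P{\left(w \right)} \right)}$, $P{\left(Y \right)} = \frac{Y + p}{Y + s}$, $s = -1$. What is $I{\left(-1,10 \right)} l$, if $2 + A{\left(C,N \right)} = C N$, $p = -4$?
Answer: $9$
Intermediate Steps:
$P{\left(Y \right)} = \frac{-4 + Y}{-1 + Y}$ ($P{\left(Y \right)} = \frac{Y - 4}{Y - 1} = \frac{-4 + Y}{-1 + Y}$)
$A{\left(C,N \right)} = -2 + C N$
$I{\left(w,G \right)} = -2 + \frac{-4 + w}{\left(-1 + w\right) \left(2 + w\right)}$ ($I{\left(w,G \right)} = -2 + \frac{\frac{1}{-1 + w} \left(-4 + w\right)}{2 + w} = -2 + \frac{-4 + w}{\left(-1 + w\right) \left(2 + w\right)}$)
$I{\left(-1,10 \right)} l = - \frac{-1 - -2}{-2 - 1 + \left(-1\right)^{2}} \cdot 18 = - \frac{-1 + 2}{-2 - 1 + 1} \cdot 18 = \left(-1\right) \frac{1}{-2} \cdot 1 \cdot 18 = \left(-1\right) \left(- \frac{1}{2}\right) 1 \cdot 18 = \frac{1}{2} \cdot 18 = 9$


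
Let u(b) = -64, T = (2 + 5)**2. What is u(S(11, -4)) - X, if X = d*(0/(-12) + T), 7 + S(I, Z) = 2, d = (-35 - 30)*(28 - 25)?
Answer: 9491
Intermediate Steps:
T = 49 (T = 7**2 = 49)
d = -195 (d = -65*3 = -195)
S(I, Z) = -5 (S(I, Z) = -7 + 2 = -5)
X = -9555 (X = -195*(0/(-12) + 49) = -195*(0*(-1/12) + 49) = -195*(0 + 49) = -195*49 = -9555)
u(S(11, -4)) - X = -64 - 1*(-9555) = -64 + 9555 = 9491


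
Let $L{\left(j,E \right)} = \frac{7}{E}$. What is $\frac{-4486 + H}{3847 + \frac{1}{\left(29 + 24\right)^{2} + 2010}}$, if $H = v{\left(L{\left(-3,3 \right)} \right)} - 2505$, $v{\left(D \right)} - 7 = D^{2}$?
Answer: $- \frac{302666933}{166848246} \approx -1.814$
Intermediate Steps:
$v{\left(D \right)} = 7 + D^{2}$
$H = - \frac{22433}{9}$ ($H = \left(7 + \left(\frac{7}{3}\right)^{2}\right) - 2505 = \left(7 + \frac{49}{9}\right) - 2505 = \frac{112}{9} - 2505 = - \frac{22433}{9} \approx -2492.6$)
$\frac{-4486 + H}{3847 + \frac{1}{\left(29 + 24\right)^{2} + 2010}} = \frac{-4486 - \frac{22433}{9}}{3847 + \frac{1}{\left(29 + 24\right)^{2} + 2010}} = - \frac{62807}{9 \left(3847 + \frac{1}{53^{2} + 2010}\right)} = - \frac{62807}{9 \left(3847 + \frac{1}{2809 + 2010}\right)} = - \frac{62807}{9 \left(3847 + \frac{1}{4819}\right)} = - \frac{62807}{9 \cdot \frac{18538694}{4819}} = \left(- \frac{62807}{9}\right) \frac{4819}{18538694} = - \frac{302666933}{166848246}$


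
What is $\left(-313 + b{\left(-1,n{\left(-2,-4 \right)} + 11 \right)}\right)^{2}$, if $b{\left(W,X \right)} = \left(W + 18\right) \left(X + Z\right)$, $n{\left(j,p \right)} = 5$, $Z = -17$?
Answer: $108900$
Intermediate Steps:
$b{\left(W,X \right)} = \left(-17 + X\right) \left(18 + W\right)$ ($b{\left(W,X \right)} = \left(W + 18\right) \left(X - 17\right) = \left(18 + W\right) \left(-17 + X\right) = \left(-17 + X\right) \left(18 + W\right)$)
$\left(-313 + b{\left(-1,n{\left(-2,-4 \right)} + 11 \right)}\right)^{2} = \left(-313 - \left(305 - 18 \left(5 + 11\right)\right)\right)^{2} = \left(-313 + \left(-306 + 17 + 18 \cdot 16 - 16\right)\right)^{2} = \left(-313 + \left(-306 + 17 + 288 - 16\right)\right)^{2} = \left(-313 - 17\right)^{2} = \left(-330\right)^{2} = 108900$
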